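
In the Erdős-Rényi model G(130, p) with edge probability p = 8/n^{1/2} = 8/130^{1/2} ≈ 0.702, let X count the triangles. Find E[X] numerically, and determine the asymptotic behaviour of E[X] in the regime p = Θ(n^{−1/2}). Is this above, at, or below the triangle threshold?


Number of potential triangles: C(130, 3) = 357760.
Each occurs with probability p³ ≈ (0.702)³ ≈ 3.45426e-01.
By linearity: E[X] = C(130, 3)·p³ ≈ 357760 · 3.45426e-01 ≈ 123579.580.
Since α = 1/2 < 1, p = c/n^{1/2} ≫ 1/n is above the triangle threshold p ~ 1/n. Asymptotically E[X] ~ (c³/6)·n^{3(1−α)} = (8³/6)·n^{1.5} → ∞; triangles are abundant w.h.p.

E[X] ≈ 123579.580; in regime p = Θ(1/n^{1/2}) E[X] diverges (above the triangle threshold p ~ 1/n).


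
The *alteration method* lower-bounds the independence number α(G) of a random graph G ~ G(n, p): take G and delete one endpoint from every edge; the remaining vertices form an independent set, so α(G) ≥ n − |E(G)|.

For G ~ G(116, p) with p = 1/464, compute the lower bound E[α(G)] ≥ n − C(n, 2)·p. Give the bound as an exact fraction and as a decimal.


E[|E(G)|] = C(116, 2)·p = 6670 · (1/464) = 115/8.
E[α(G)] ≥ n − E[|E(G)|] = 116 − 115/8 = 813/8.
Numerically: ≈ 101.6250.
(This is only a lower bound; the true E[α(G)] may be larger.)

E[α(G)] ≥ 813/8 ≈ 101.6250.


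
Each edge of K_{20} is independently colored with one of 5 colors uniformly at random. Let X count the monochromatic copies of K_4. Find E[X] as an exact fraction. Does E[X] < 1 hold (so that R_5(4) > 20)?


E[X] = C(20, 4) · 5^{1 − 6} = 4845 · 5^{−5} = 4845/3125.
As a reduced fraction: E[X] = 969/625 ≈ 1.5504000.
Is E[X] < 1? NO.
Since E[X] ≥ 1, the first-moment bound is inconclusive at n = 20; it does NOT by itself certify R_5(4) > 20.

E[X] = 969/625 ≈ 1.5504000; E[X] ≥ 1; first-moment method inconclusive here.


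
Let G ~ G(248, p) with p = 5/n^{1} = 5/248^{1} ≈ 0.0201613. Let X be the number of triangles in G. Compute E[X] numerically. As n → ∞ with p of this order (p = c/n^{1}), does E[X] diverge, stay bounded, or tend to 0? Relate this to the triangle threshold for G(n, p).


Number of potential triangles: C(248, 3) = 2511496.
Each occurs with probability p³ ≈ (0.0201613)³ ≈ 8.19511346e-06.
By linearity: E[X] = C(248, 3)·p³ ≈ 2511496 · 8.19511346e-06 ≈ 20.581995.
Here α = 1, so p = 5/n is exactly at the triangle threshold p ~ 1/n. Asymptotically E[X] → c³/6 = 5³/6 = 125/6 ≈ 20.833333, a bounded constant. In this regime the triangle count is asymptotically Poisson(c³/6).

E[X] ≈ 20.581995; in regime p = Θ(1/n^{1}) E[X] stays bounded (at the triangle threshold p ~ 1/n).


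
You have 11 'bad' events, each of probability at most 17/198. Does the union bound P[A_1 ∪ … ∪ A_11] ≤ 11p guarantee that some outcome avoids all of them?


Union bound: P[∪_{i=1}^{11} A_i] ≤ Σ_i P[A_i] ≤ 11·p = 11·(17/198) = 17/18.
Numerically: 17/18 ≈ 0.944.
Is 17/18 < 1? YES.
Since P[∪ A_i] ≤ 17/18 < 1, the complement has P[∩ A_i^c] ≥ 1 − 17/18 = 1/18 > 0, so some outcome avoids every A_i.

11·p = 17/18 ≈ 0.944; existence CERTIFIED by the union bound.


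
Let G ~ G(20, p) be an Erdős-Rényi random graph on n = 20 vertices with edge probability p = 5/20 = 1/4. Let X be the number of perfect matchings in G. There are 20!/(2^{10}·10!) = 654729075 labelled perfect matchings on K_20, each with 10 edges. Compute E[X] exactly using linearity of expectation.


K_20 has 20!/(2^{10}·10!) = 654729075 labelled perfect matchings.
For each such perfect matching H, let X_H = 1 if all 10 edges of H are present in G. Then P[X_H = 1] = p^{10} = (1/4)^{10} = 1/1048576.
By linearity: E[X] = Σ_H E[X_H] = 654729075 · p^{10} = 654729075 · 1/1048576 = 654729075/1048576.
Numerically: E[X] ≈ 624.398.

E[X] = 654729075 · (1/4)^{10} = 654729075/1048576 ≈ 624.398.


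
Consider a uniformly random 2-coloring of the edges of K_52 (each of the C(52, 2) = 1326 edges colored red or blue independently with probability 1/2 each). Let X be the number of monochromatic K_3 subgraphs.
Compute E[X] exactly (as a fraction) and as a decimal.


Let X = Σ_S X_S over the C(52, 3) = 22100 subsets S of size 3, where X_S = 1 if the K_3 on S is monochromatic.
For a fixed S, the K_3 on S has C(3, 2) = 3 edges. P[all 3 edges red] = (1/2)^3, and likewise for blue, so P[monochromatic] = 2·(1/2)^3 = 2^{1 − 3} = 1/4.
Summing: E[X] = C(52, 3) · 2^{1 − 3} = 22100 · 1/4 = 5525.
Numerically: E[X] ≈ 5525.0000.

E[X] = C(52,3)·2^(1−C(3,2)) = 5525 ≈ 5525.0000.


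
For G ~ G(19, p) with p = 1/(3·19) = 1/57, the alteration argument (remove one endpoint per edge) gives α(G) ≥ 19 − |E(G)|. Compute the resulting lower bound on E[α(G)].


E[|E(G)|] = C(19, 2)·p = 171 · (1/57) = 3.
E[α(G)] ≥ n − E[|E(G)|] = 19 − 3 = 16.
Numerically: ≈ 16.0000.
(This is only a lower bound; the true E[α(G)] may be larger.)

E[α(G)] ≥ 16 ≈ 16.0000.


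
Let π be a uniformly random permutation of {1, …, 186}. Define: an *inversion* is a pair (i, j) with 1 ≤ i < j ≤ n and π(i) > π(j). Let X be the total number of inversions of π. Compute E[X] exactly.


Write X = Σ X_I over the C(186, 2) = 17205 pairs i < j, with X_I the indicator of one inversion.
There are 17205 indicators.
For each fixed pair i < j, the values π(i) and π(j) are two distinct elements of {1, …, 186} in uniformly random order; by symmetry P[π(i) > π(j)] = 1/2.
By linearity: E[X] = 17205 · (1/2) = C(186, 2) · (1/2) = 17205/2 = 17205/2 ≈ 8602.500.

E[X] = 17205/2 = 8602.500.


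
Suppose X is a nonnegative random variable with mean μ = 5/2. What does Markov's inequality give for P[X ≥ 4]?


μ = E[X] = 5/2, a = 4.
Markov: P[X ≥ 4] ≤ μ/a = (5/2)/4 = 5/8.
Numerically: ≈ 0.625.
(Since a = 4 > μ = 2.500, the bound 5/8 is < 1 and informative.)

P[X ≥ 4] ≤ 5/8 ≈ 0.625.


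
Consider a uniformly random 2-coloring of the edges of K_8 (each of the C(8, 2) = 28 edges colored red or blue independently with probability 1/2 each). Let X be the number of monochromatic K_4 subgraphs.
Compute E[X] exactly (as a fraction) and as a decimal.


Let X = Σ_S X_S over the C(8, 4) = 70 subsets S of size 4, where X_S = 1 if the K_4 on S is monochromatic.
For a fixed S, the K_4 on S has C(4, 2) = 6 edges. P[all 6 edges red] = (1/2)^6, and likewise for blue, so P[monochromatic] = 2·(1/2)^6 = 2^{1 − 6} = 1/32.
Summing: E[X] = C(8, 4) · 2^{1 − 6} = 70 · 1/32 = 35/16.
Numerically: E[X] ≈ 2.188.

E[X] = C(8,4)·2^(1−C(4,2)) = 35/16 ≈ 2.188.


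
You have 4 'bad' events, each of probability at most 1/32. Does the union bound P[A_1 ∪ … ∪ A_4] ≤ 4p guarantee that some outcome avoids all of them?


Union bound: P[∪_{i=1}^{4} A_i] ≤ Σ_i P[A_i] ≤ 4·p = 4·(1/32) = 1/8.
Numerically: 1/8 ≈ 0.12500.
Is 1/8 < 1? YES.
Since P[∪ A_i] ≤ 1/8 < 1, the complement has P[∩ A_i^c] ≥ 1 − 1/8 = 7/8 > 0, so some outcome avoids every A_i.

4·p = 1/8 ≈ 0.12500; existence CERTIFIED by the union bound.


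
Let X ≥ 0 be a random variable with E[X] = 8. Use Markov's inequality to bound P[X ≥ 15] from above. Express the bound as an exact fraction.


μ = E[X] = 8, a = 15.
Markov: P[X ≥ 15] ≤ μ/a = (8)/15 = 8/15.
Numerically: ≈ 0.53333.
(Since a = 15 > μ = 8.00000, the bound 8/15 is < 1 and informative.)

P[X ≥ 15] ≤ 8/15 ≈ 0.53333.


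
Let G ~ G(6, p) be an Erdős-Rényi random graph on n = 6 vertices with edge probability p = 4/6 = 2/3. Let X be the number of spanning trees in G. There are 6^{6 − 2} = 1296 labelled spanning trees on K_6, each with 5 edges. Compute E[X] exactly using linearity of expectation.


K_6 has 6^{6 − 2} = 1296 labelled spanning trees.
For each such spanning tree H, let X_H = 1 if all 5 edges of H are present in G. Then P[X_H = 1] = p^{5} = (2/3)^{5} = 32/243.
By linearity of expectation: E[X] = Σ_H E[X_H] = 1296 · p^{5} = 1296 · 32/243 = 512/3.
Numerically: E[X] ≈ 170.7.

E[X] = 1296 · (2/3)^{5} = 512/3 ≈ 170.7.


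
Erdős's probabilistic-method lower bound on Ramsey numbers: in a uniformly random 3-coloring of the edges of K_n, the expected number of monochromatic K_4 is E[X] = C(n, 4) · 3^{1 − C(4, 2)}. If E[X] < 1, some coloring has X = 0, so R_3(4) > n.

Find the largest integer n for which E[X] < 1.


We need C(n, 4) · 3^{1 − 6} < 1, i.e. C(n, 4) < 3^{6 − 1} = 243.
Check values of n near the boundary:
  n = 7: C(7, 4) = 35; 35 < 243? YES
  n = 8: C(8, 4) = 70; 70 < 243? YES
  n = 9: C(9, 4) = 126; 126 < 243? YES
  n = 10: C(10, 4) = 210; 210 < 243? YES
  n = 11: C(11, 4) = 330; 330 < 243? NO
  n = 12: C(12, 4) = 495; 495 < 243? NO
  n = 13: C(13, 4) = 715; 715 < 243? NO
The largest n with C(n, 4) < 243 is n = 10 (where E[X] = 70/81 ≈ 0.86420). Hence R_3(4) > 10, i.e. R_3(4) ≥ 11.

Largest n = 10; hence R_3(4) > 10.


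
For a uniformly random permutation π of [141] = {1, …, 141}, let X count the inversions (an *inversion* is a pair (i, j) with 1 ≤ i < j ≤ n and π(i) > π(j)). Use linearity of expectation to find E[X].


Write X = Σ X_I over the C(141, 2) = 9870 pairs i < j, with X_I the indicator of one inversion.
There are 9870 indicators.
For each fixed pair i < j, the values π(i) and π(j) are two distinct elements of {1, …, 141} in uniformly random order; by symmetry P[π(i) > π(j)] = 1/2.
By linearity: E[X] = 9870 · (1/2) = C(141, 2) · (1/2) = 9870/2 = 4935 ≈ 4935.000000.

E[X] = 4935 = 4935.000000.


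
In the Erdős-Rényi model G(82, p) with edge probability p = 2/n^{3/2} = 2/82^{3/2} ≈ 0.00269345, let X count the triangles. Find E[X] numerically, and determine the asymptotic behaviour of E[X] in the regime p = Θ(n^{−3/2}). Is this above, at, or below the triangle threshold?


Number of potential triangles: C(82, 3) = 88560.
Each occurs with probability p³ ≈ (0.00269345)³ ≈ 1.95401391e-08.
By linearity: E[X] = C(82, 3)·p³ ≈ 88560 · 1.95401391e-08 ≈ 0.001730.
Since α = 3/2 > 1, p = c/n^{3/2} = o(1/n) is below the triangle threshold p ~ 1/n. Asymptotically E[X] ~ (c³/6)·n^{3(1−α)} = (2³/6)·n^{-1.5} → 0, so by Markov's inequality G has no triangles w.h.p.

E[X] ≈ 0.001730; in regime p = Θ(1/n^{3/2}) E[X] tends to 0 (below the triangle threshold p ~ 1/n).


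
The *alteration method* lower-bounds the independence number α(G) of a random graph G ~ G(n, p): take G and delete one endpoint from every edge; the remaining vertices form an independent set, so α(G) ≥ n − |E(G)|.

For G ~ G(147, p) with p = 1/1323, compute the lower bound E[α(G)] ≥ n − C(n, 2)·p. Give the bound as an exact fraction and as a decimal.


E[|E(G)|] = C(147, 2)·p = 10731 · (1/1323) = 73/9.
E[α(G)] ≥ n − E[|E(G)|] = 147 − 73/9 = 1250/9.
Numerically: ≈ 138.88889.
(This is only a lower bound; the true E[α(G)] may be larger.)

E[α(G)] ≥ 1250/9 ≈ 138.88889.


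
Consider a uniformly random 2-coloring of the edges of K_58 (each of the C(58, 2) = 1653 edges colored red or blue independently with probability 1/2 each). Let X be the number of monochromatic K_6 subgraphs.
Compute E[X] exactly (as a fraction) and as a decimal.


Let X = Σ_S X_S over the C(58, 6) = 40475358 subsets S of size 6, where X_S = 1 if the K_6 on S is monochromatic.
For a fixed S, the K_6 on S has C(6, 2) = 15 edges. P[all 15 edges red] = (1/2)^15, and likewise for blue, so P[monochromatic] = 2·(1/2)^15 = 2^{1 − 15} = 1/16384.
By linearity: E[X] = C(58, 6) · 2^{1 − 15} = 40475358 · 1/16384 = 20237679/8192.
Numerically: E[X] ≈ 2470.420.

E[X] = C(58,6)·2^(1−C(6,2)) = 20237679/8192 ≈ 2470.420.


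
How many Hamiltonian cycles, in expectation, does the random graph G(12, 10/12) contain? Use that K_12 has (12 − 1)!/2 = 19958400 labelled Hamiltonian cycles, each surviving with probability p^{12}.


K_12 has (12 − 1)!/2 = 19958400 labelled Hamiltonian cycles.
For each such Hamiltonian cycle H, let X_H = 1 if all 12 edges of H are present in G. Then P[X_H = 1] = p^{12} = (5/6)^{12} = 244140625/2176782336.
By linearity of expectation: E[X] = Σ_H E[X_H] = 19958400 · p^{12} = 19958400 · 244140625/2176782336 = 469970703125/209952.
Numerically: E[X] ≈ 2.24e+06.

E[X] = 19958400 · (5/6)^{12} = 469970703125/209952 ≈ 2.24e+06.


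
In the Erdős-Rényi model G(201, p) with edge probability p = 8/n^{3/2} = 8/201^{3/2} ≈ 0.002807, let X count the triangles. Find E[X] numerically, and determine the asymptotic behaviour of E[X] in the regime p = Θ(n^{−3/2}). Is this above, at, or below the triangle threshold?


Number of potential triangles: C(201, 3) = 1333300.
Each occurs with probability p³ ≈ (0.002807)³ ≈ 2.212523e-08.
By linearity: E[X] = C(201, 3)·p³ ≈ 1333300 · 2.212523e-08 ≈ 0.0295.
Since α = 3/2 > 1, p = c/n^{3/2} = o(1/n) is below the triangle threshold p ~ 1/n. Asymptotically E[X] ~ (c³/6)·n^{3(1−α)} = (8³/6)·n^{-1.5} → 0, so by Markov's inequality G has no triangles w.h.p.

E[X] ≈ 0.0295; in regime p = Θ(1/n^{3/2}) E[X] tends to 0 (below the triangle threshold p ~ 1/n).


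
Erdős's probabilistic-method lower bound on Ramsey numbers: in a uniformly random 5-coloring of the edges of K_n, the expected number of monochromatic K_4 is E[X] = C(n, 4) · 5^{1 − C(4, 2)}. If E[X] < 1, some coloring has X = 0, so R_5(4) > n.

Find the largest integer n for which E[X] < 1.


We need C(n, 4) · 5^{1 − 6} < 1, i.e. C(n, 4) < 5^{6 − 1} = 3125.
Check values of n near the boundary:
  n = 12: C(12, 4) = 495; 495 < 3125? YES
  n = 13: C(13, 4) = 715; 715 < 3125? YES
  n = 14: C(14, 4) = 1001; 1001 < 3125? YES
  n = 15: C(15, 4) = 1365; 1365 < 3125? YES
  n = 16: C(16, 4) = 1820; 1820 < 3125? YES
  n = 17: C(17, 4) = 2380; 2380 < 3125? YES
  n = 18: C(18, 4) = 3060; 3060 < 3125? YES
  n = 19: C(19, 4) = 3876; 3876 < 3125? NO
The largest n with C(n, 4) < 3125 is n = 18 (where E[X] = 612/625 ≈ 0.979). Hence R_5(4) > 18, i.e. R_5(4) ≥ 19.

Largest n = 18; hence R_5(4) > 18.


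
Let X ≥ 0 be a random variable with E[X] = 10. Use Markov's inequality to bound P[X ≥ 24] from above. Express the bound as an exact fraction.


μ = E[X] = 10, a = 24.
Markov: P[X ≥ 24] ≤ μ/a = (10)/24 = 5/12.
Numerically: ≈ 0.4167.
(Since a = 24 > μ = 10.0000, the bound 5/12 is < 1 and informative.)

P[X ≥ 24] ≤ 5/12 ≈ 0.4167.


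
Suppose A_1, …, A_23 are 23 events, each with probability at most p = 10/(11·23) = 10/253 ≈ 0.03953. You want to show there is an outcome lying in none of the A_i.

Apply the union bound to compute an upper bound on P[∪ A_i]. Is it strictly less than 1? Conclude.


Union bound: P[∪_{i=1}^{23} A_i] ≤ Σ_i P[A_i] ≤ 23·p = 23·(10/253) = 10/11.
Numerically: 10/11 ≈ 0.90909.
Is 10/11 < 1? YES.
Since P[∪ A_i] ≤ 10/11 < 1, the complement has P[∩ A_i^c] ≥ 1 − 10/11 = 1/11 > 0, so some outcome avoids every A_i.

23·p = 10/11 ≈ 0.90909; existence CERTIFIED by the union bound.


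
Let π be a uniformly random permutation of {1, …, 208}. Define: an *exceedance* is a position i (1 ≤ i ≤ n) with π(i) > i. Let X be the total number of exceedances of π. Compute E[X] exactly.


Write X = Σ_{i=1}^{208} X_i, where X_i = 1_{π(i) > i}.
For each fixed i, π(i) is uniform over {1, …, 208} (marginal of a uniform permutation), so P[π(i) > i] = (n − i)/n. Summing: Σ_{i=1}^{208} (n − i)/n = (0 + 1 + … + 207)/208 = 208(208 − 1)/(2·208) = (208 − 1)/2.
Hence E[X] = Σ_{i=1}^{208} (208 − i)/208 = 207/2 ≈ 103.500000.

E[X] = 207/2 = 103.500000.


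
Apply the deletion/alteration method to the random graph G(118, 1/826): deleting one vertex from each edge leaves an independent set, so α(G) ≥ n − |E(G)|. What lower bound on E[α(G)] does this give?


E[|E(G)|] = C(118, 2)·p = 6903 · (1/826) = 117/14.
E[α(G)] ≥ n − E[|E(G)|] = 118 − 117/14 = 1535/14.
Numerically: ≈ 109.64286.
(This is only a lower bound; the true E[α(G)] may be larger.)

E[α(G)] ≥ 1535/14 ≈ 109.64286.


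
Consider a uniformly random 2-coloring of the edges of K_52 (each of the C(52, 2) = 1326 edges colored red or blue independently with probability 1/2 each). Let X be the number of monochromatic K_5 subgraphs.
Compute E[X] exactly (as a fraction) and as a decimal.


Let X = Σ_S X_S over the C(52, 5) = 2598960 subsets S of size 5, where X_S = 1 if the K_5 on S is monochromatic.
For a fixed S, the K_5 on S has C(5, 2) = 10 edges. P[all 10 edges red] = (1/2)^10, and likewise for blue, so P[monochromatic] = 2·(1/2)^10 = 2^{1 − 10} = 1/512.
By linearity of expectation: E[X] = C(52, 5) · 2^{1 − 10} = 2598960 · 1/512 = 162435/32.
Numerically: E[X] ≈ 5076.093750.

E[X] = C(52,5)·2^(1−C(5,2)) = 162435/32 ≈ 5076.093750.


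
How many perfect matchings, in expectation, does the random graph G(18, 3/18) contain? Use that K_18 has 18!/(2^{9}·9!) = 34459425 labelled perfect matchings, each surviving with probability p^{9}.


K_18 has 18!/(2^{9}·9!) = 34459425 labelled perfect matchings.
For each such perfect matching H, let X_H = 1 if all 9 edges of H are present in G. Then P[X_H = 1] = p^{9} = (1/6)^{9} = 1/10077696.
By linearity of expectation: E[X] = Σ_H E[X_H] = 34459425 · p^{9} = 34459425 · 1/10077696 = 425425/124416.
Numerically: E[X] ≈ 3.42.

E[X] = 34459425 · (1/6)^{9} = 425425/124416 ≈ 3.42.


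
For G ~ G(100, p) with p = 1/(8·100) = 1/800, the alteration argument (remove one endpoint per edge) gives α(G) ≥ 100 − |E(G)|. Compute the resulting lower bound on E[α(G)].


E[|E(G)|] = C(100, 2)·p = 4950 · (1/800) = 99/16.
E[α(G)] ≥ n − E[|E(G)|] = 100 − 99/16 = 1501/16.
Numerically: ≈ 93.812.
(This is only a lower bound; the true E[α(G)] may be larger.)

E[α(G)] ≥ 1501/16 ≈ 93.812.


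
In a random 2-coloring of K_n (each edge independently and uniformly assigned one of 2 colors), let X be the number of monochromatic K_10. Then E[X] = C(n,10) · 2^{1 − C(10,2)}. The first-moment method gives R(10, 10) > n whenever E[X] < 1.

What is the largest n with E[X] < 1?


We need C(n, 10) · 2^{1 − 45} < 1, i.e. C(n, 10) < 2^{45 − 1} = 17592186044416.
Check values of n near the boundary:
  n = 99: C(99, 10) = 15579278510796; 15579278510796 < 17592186044416? YES
  n = 100: C(100, 10) = 17310309456440; 17310309456440 < 17592186044416? YES
  n = 101: C(101, 10) = 19212541264840; 19212541264840 < 17592186044416? NO
  n = 102: C(102, 10) = 21300860967540; 21300860967540 < 17592186044416? NO
The largest n with C(n, 10) < 17592186044416 is n = 100 (where E[X] = 2163788682055/2199023255552 ≈ 0.9839772). Hence R(10, 10) > 100, i.e. R(10, 10) ≥ 101.

Largest n = 100; hence R(10, 10) > 100.


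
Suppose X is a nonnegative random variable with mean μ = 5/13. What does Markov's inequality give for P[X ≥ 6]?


μ = E[X] = 5/13, a = 6.
Markov: P[X ≥ 6] ≤ μ/a = (5/13)/6 = 5/78.
Numerically: ≈ 0.0641.
(Since a = 6 > μ = 0.3846, the bound 5/78 is < 1 and informative.)

P[X ≥ 6] ≤ 5/78 ≈ 0.0641.


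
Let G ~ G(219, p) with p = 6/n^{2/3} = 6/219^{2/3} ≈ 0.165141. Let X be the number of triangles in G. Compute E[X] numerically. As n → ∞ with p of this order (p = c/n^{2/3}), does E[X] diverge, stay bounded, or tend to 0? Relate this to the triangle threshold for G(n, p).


Number of potential triangles: C(219, 3) = 1726669.
Each occurs with probability p³ ≈ (0.165141)³ ≈ 4.50365922e-03.
By linearity: E[X] = C(219, 3)·p³ ≈ 1726669 · 4.50365922e-03 ≈ 7776.328767.
Since α = 2/3 < 1, p = c/n^{2/3} ≫ 1/n is above the triangle threshold p ~ 1/n. Asymptotically E[X] ~ (c³/6)·n^{3(1−α)} = (6³/6)·n^{1} → ∞; triangles are abundant w.h.p.

E[X] ≈ 7776.328767; in regime p = Θ(1/n^{2/3}) E[X] diverges (above the triangle threshold p ~ 1/n).


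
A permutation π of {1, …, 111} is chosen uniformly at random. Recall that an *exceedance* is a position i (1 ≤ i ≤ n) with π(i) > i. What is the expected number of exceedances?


Write X = Σ_{i=1}^{111} X_i, where X_i = 1_{π(i) > i}.
For each fixed i, π(i) is uniform over {1, …, 111} (marginal of a uniform permutation), so P[π(i) > i] = (n − i)/n. Summing: Σ_{i=1}^{111} (n − i)/n = (0 + 1 + … + 110)/111 = 111(111 − 1)/(2·111) = (111 − 1)/2.
Hence E[X] = Σ_{i=1}^{111} (111 − i)/111 = 55 ≈ 55.000.

E[X] = 55 = 55.000.


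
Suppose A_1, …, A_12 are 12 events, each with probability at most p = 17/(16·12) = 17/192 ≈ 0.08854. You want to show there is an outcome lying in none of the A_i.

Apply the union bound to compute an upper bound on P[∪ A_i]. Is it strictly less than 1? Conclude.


Union bound: P[∪_{i=1}^{12} A_i] ≤ Σ_i P[A_i] ≤ 12·p = 12·(17/192) = 17/16.
Numerically: 17/16 ≈ 1.06250.
Is 17/16 < 1? NO.
Since the bound 17/16 is ≥ 1, the union bound is uninformative here; it does NOT by itself certify existence.

12·p = 17/16 ≈ 1.06250; existence NOT certified by the union bound.


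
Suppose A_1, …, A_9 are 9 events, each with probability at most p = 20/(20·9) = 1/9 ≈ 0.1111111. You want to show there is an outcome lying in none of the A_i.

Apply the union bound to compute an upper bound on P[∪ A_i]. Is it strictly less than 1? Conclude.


Union bound: P[∪_{i=1}^{9} A_i] ≤ Σ_i P[A_i] ≤ 9·p = 9·(1/9) = 1.
Numerically: 1 ≈ 1.0000000.
Is 1 < 1? NO.
Since the bound 1 is ≥ 1, the union bound is uninformative here; it does NOT by itself certify existence.

9·p = 1 ≈ 1.0000000; existence NOT certified by the union bound.


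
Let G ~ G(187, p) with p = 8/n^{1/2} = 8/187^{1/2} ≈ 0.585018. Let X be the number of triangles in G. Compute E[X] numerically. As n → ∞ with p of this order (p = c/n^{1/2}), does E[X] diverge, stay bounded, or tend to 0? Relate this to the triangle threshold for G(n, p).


Number of potential triangles: C(187, 3) = 1072445.
Each occurs with probability p³ ≈ (0.585018)³ ≈ 2.00220043e-01.
By linearity: E[X] = C(187, 3)·p³ ≈ 1072445 · 2.00220043e-01 ≈ 214724.984441.
Since α = 1/2 < 1, p = c/n^{1/2} ≫ 1/n is above the triangle threshold p ~ 1/n. Asymptotically E[X] ~ (c³/6)·n^{3(1−α)} = (8³/6)·n^{1.5} → ∞; triangles are abundant w.h.p.

E[X] ≈ 214724.984441; in regime p = Θ(1/n^{1/2}) E[X] diverges (above the triangle threshold p ~ 1/n).


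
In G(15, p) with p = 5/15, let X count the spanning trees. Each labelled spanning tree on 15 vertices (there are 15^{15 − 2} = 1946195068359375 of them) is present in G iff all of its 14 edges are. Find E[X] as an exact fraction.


K_15 has 15^{15 − 2} = 1946195068359375 labelled spanning trees.
For each such spanning tree H, let X_H = 1 if all 14 edges of H are present in G. Then P[X_H = 1] = p^{14} = (1/3)^{14} = 1/4782969.
By linearity of expectation: E[X] = Σ_H E[X_H] = 1946195068359375 · p^{14} = 1946195068359375 · 1/4782969 = 1220703125/3.
Numerically: E[X] ≈ 4.06901e+08.

E[X] = 1946195068359375 · (1/3)^{14} = 1220703125/3 ≈ 4.06901e+08.


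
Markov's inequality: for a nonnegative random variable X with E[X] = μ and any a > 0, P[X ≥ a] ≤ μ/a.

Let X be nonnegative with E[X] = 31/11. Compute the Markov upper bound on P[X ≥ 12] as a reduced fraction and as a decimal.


μ = E[X] = 31/11, a = 12.
Markov: P[X ≥ 12] ≤ μ/a = (31/11)/12 = 31/132.
Numerically: ≈ 0.2348.
(Since a = 12 > μ = 2.8182, the bound 31/132 is < 1 and informative.)

P[X ≥ 12] ≤ 31/132 ≈ 0.2348.


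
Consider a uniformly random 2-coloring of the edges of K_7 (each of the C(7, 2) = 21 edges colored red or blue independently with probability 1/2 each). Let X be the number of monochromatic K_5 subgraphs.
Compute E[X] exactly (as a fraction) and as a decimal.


Let X = Σ_S X_S over the C(7, 5) = 21 subsets S of size 5, where X_S = 1 if the K_5 on S is monochromatic.
For a fixed S, the K_5 on S has C(5, 2) = 10 edges. P[all 10 edges red] = (1/2)^10, and likewise for blue, so P[monochromatic] = 2·(1/2)^10 = 2^{1 − 10} = 1/512.
By linearity: E[X] = C(7, 5) · 2^{1 − 10} = 21 · 1/512 = 21/512.
Numerically: E[X] ≈ 0.04102.

E[X] = C(7,5)·2^(1−C(5,2)) = 21/512 ≈ 0.04102.


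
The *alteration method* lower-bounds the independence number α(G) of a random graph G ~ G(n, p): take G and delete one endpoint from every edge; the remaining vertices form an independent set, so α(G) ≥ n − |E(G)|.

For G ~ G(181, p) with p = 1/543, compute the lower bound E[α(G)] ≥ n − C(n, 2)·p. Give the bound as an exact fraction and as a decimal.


E[|E(G)|] = C(181, 2)·p = 16290 · (1/543) = 30.
E[α(G)] ≥ n − E[|E(G)|] = 181 − 30 = 151.
Numerically: ≈ 151.0000.
(This is only a lower bound; the true E[α(G)] may be larger.)

E[α(G)] ≥ 151 ≈ 151.0000.


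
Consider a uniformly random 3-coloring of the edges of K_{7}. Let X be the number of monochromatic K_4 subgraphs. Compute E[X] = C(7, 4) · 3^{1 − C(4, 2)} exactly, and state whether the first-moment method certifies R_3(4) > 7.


E[X] = C(7, 4) · 3^{1 − 6} = 35 · 3^{−5} = 35/243.
As a reduced fraction: E[X] = 35/243 ≈ 0.14403.
Is E[X] < 1? YES.
Since E[X] < 1, there exists a 3-coloring of K_{7} with no monochromatic K_4; hence R_3(4) > 7.

E[X] = 35/243 ≈ 0.14403; E[X] < 1, so R_3(4) > 7.


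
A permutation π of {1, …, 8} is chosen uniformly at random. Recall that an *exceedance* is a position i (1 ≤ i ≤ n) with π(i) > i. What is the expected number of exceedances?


Write X = Σ_{i=1}^{8} X_i, where X_i = 1_{π(i) > i}.
For each fixed i, π(i) is uniform over {1, …, 8} (marginal of a uniform permutation), so P[π(i) > i] = (n − i)/n. Summing: Σ_{i=1}^{8} (n − i)/n = (0 + 1 + … + 7)/8 = 8(8 − 1)/(2·8) = (8 − 1)/2.
Hence E[X] = Σ_{i=1}^{8} (8 − i)/8 = 7/2 ≈ 3.5000.

E[X] = 7/2 = 3.5000.


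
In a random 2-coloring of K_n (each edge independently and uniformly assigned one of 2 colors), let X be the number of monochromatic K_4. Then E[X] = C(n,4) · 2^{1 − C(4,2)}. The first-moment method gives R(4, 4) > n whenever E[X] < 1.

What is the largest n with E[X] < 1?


We need C(n, 4) · 2^{1 − 6} < 1, i.e. C(n, 4) < 2^{6 − 1} = 32.
Check values of n near the boundary:
  n = 4: C(4, 4) = 1; 1 < 32? YES
  n = 5: C(5, 4) = 5; 5 < 32? YES
  n = 6: C(6, 4) = 15; 15 < 32? YES
  n = 7: C(7, 4) = 35; 35 < 32? NO
  n = 8: C(8, 4) = 70; 70 < 32? NO
  n = 9: C(9, 4) = 126; 126 < 32? NO
The largest n with C(n, 4) < 32 is n = 6 (where E[X] = 15/32 ≈ 0.468750). Hence R(4, 4) > 6, i.e. R(4, 4) ≥ 7.

Largest n = 6; hence R(4, 4) > 6.


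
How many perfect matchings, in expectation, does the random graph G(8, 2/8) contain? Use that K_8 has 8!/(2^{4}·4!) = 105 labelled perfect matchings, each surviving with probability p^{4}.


K_8 has 8!/(2^{4}·4!) = 105 labelled perfect matchings.
For each such perfect matching H, let X_H = 1 if all 4 edges of H are present in G. Then P[X_H = 1] = p^{4} = (1/4)^{4} = 1/256.
By linearity of expectation: E[X] = Σ_H E[X_H] = 105 · p^{4} = 105 · 1/256 = 105/256.
Numerically: E[X] ≈ 0.4102.

E[X] = 105 · (1/4)^{4} = 105/256 ≈ 0.4102.


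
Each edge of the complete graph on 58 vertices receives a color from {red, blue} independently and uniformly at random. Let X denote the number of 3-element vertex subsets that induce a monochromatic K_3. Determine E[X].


Let X = Σ_S X_S over the C(58, 3) = 30856 subsets S of size 3, where X_S = 1 if the K_3 on S is monochromatic.
For a fixed S, the K_3 on S has C(3, 2) = 3 edges. P[all 3 edges red] = (1/2)^3, and likewise for blue, so P[monochromatic] = 2·(1/2)^3 = 2^{1 − 3} = 1/4.
By linearity of expectation: E[X] = C(58, 3) · 2^{1 − 3} = 30856 · 1/4 = 7714.
Numerically: E[X] ≈ 7714.0000.

E[X] = C(58,3)·2^(1−C(3,2)) = 7714 ≈ 7714.0000.


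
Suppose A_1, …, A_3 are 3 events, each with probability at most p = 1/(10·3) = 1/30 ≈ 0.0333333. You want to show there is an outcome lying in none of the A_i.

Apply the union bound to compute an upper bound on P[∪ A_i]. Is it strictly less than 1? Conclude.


Union bound: P[∪_{i=1}^{3} A_i] ≤ Σ_i P[A_i] ≤ 3·p = 3·(1/30) = 1/10.
Numerically: 1/10 ≈ 0.1000000.
Is 1/10 < 1? YES.
Since P[∪ A_i] ≤ 1/10 < 1, the complement has P[∩ A_i^c] ≥ 1 − 1/10 = 9/10 > 0, so some outcome avoids every A_i.

3·p = 1/10 ≈ 0.1000000; existence CERTIFIED by the union bound.


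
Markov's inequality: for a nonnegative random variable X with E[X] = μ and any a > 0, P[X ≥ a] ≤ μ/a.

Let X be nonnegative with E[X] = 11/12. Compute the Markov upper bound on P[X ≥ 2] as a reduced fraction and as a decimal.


μ = E[X] = 11/12, a = 2.
Markov: P[X ≥ 2] ≤ μ/a = (11/12)/2 = 11/24.
Numerically: ≈ 0.45833.
(Since a = 2 > μ = 0.91667, the bound 11/24 is < 1 and informative.)

P[X ≥ 2] ≤ 11/24 ≈ 0.45833.


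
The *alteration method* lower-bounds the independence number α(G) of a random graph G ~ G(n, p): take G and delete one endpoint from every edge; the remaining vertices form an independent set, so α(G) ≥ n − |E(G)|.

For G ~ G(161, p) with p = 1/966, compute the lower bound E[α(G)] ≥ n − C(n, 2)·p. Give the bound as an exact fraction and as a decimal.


E[|E(G)|] = C(161, 2)·p = 12880 · (1/966) = 40/3.
E[α(G)] ≥ n − E[|E(G)|] = 161 − 40/3 = 443/3.
Numerically: ≈ 147.666667.
(This is only a lower bound; the true E[α(G)] may be larger.)

E[α(G)] ≥ 443/3 ≈ 147.666667.


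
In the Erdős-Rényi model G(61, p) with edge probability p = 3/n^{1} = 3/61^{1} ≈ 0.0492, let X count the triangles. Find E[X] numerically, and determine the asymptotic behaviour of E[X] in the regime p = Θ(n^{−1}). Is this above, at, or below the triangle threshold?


Number of potential triangles: C(61, 3) = 35990.
Each occurs with probability p³ ≈ (0.0492)³ ≈ 1.18953e-04.
By linearity: E[X] = C(61, 3)·p³ ≈ 35990 · 1.18953e-04 ≈ 4.281.
Here α = 1, so p = 3/n is exactly at the triangle threshold p ~ 1/n. Asymptotically E[X] → c³/6 = 3³/6 = 9/2 ≈ 4.500, a bounded constant. In this regime the triangle count is asymptotically Poisson(c³/6).

E[X] ≈ 4.281; in regime p = Θ(1/n^{1}) E[X] stays bounded (at the triangle threshold p ~ 1/n).


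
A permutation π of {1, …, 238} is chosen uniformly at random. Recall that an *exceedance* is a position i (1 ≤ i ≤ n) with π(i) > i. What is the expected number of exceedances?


Write X = Σ_{i=1}^{238} X_i, where X_i = 1_{π(i) > i}.
For each fixed i, π(i) is uniform over {1, …, 238} (marginal of a uniform permutation), so P[π(i) > i] = (n − i)/n. Summing: Σ_{i=1}^{238} (n − i)/n = (0 + 1 + … + 237)/238 = 238(238 − 1)/(2·238) = (238 − 1)/2.
Hence E[X] = Σ_{i=1}^{238} (238 − i)/238 = 237/2 ≈ 118.50000.

E[X] = 237/2 = 118.50000.


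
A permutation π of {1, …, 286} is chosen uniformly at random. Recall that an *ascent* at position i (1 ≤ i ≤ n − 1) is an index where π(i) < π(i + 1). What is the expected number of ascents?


Write X = Σ X_I over i = 1, …, 285, with X_I the indicator of one ascent.
There are 285 indicators.
For each fixed i, the pair (π(i), π(i+1)) is a uniformly random ordered pair of distinct values from {1, …, 286}; by symmetry P[π(i) < π(i+1)] = 1/2.
By linearity: E[X] = 285 · (1/2) = (286 − 1) · (1/2) = 285/2 ≈ 142.500000.

E[X] = 285/2 = 142.500000.


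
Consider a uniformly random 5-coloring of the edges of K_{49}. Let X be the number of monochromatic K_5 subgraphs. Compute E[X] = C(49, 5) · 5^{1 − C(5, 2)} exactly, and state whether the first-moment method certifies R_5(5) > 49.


E[X] = C(49, 5) · 5^{1 − 10} = 1906884 · 5^{−9} = 1906884/1953125.
As a reduced fraction: E[X] = 1906884/1953125 ≈ 0.9763246.
Is E[X] < 1? YES.
Since E[X] < 1, there exists a 5-coloring of K_{49} with no monochromatic K_5; hence R_5(5) > 49.

E[X] = 1906884/1953125 ≈ 0.9763246; E[X] < 1, so R_5(5) > 49.


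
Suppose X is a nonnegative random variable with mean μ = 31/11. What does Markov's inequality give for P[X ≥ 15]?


μ = E[X] = 31/11, a = 15.
Markov: P[X ≥ 15] ≤ μ/a = (31/11)/15 = 31/165.
Numerically: ≈ 0.18788.
(Since a = 15 > μ = 2.81818, the bound 31/165 is < 1 and informative.)

P[X ≥ 15] ≤ 31/165 ≈ 0.18788.


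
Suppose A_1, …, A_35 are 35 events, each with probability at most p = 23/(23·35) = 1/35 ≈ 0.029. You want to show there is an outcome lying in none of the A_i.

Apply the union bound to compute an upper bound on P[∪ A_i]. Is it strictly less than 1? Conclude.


Union bound: P[∪_{i=1}^{35} A_i] ≤ Σ_i P[A_i] ≤ 35·p = 35·(1/35) = 1.
Numerically: 1 ≈ 1.000.
Is 1 < 1? NO.
Since the bound 1 is ≥ 1, the union bound is uninformative here; it does NOT by itself certify existence.

35·p = 1 ≈ 1.000; existence NOT certified by the union bound.


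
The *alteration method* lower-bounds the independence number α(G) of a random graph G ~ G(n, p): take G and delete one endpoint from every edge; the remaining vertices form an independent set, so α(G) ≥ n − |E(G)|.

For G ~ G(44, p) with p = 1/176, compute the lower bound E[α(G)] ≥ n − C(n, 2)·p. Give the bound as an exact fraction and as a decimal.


E[|E(G)|] = C(44, 2)·p = 946 · (1/176) = 43/8.
E[α(G)] ≥ n − E[|E(G)|] = 44 − 43/8 = 309/8.
Numerically: ≈ 38.625.
(This is only a lower bound; the true E[α(G)] may be larger.)

E[α(G)] ≥ 309/8 ≈ 38.625.


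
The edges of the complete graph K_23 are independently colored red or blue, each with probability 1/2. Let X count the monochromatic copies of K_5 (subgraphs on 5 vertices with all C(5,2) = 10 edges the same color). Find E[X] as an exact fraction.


Let X = Σ_S X_S over the C(23, 5) = 33649 subsets S of size 5, where X_S = 1 if the K_5 on S is monochromatic.
For a fixed S, the K_5 on S has C(5, 2) = 10 edges. P[all 10 edges red] = (1/2)^10, and likewise for blue, so P[monochromatic] = 2·(1/2)^10 = 2^{1 − 10} = 1/512.
By linearity: E[X] = C(23, 5) · 2^{1 − 10} = 33649 · 1/512 = 33649/512.
Numerically: E[X] ≈ 65.7207.

E[X] = C(23,5)·2^(1−C(5,2)) = 33649/512 ≈ 65.7207.


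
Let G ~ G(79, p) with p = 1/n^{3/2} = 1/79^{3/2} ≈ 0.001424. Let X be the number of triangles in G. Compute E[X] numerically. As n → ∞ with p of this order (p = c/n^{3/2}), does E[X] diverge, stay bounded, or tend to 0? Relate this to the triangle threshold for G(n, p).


Number of potential triangles: C(79, 3) = 79079.
Each occurs with probability p³ ≈ (0.001424)³ ≈ 2.888538e-09.
By linearity: E[X] = C(79, 3)·p³ ≈ 79079 · 2.888538e-09 ≈ 0.0002.
Since α = 3/2 > 1, p = c/n^{3/2} = o(1/n) is below the triangle threshold p ~ 1/n. Asymptotically E[X] ~ (c³/6)·n^{3(1−α)} = (1³/6)·n^{-1.5} → 0, so by Markov's inequality G has no triangles w.h.p.

E[X] ≈ 0.0002; in regime p = Θ(1/n^{3/2}) E[X] tends to 0 (below the triangle threshold p ~ 1/n).


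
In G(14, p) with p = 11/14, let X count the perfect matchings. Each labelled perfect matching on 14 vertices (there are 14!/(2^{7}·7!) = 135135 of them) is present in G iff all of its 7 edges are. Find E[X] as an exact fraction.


K_14 has 14!/(2^{7}·7!) = 135135 labelled perfect matchings.
For each such perfect matching H, let X_H = 1 if all 7 edges of H are present in G. Then P[X_H = 1] = p^{7} = (11/14)^{7} = 19487171/105413504.
By linearity: E[X] = Σ_H E[X_H] = 135135 · p^{7} = 135135 · 19487171/105413504 = 376199836155/15059072.
Numerically: E[X] ≈ 24981.6.

E[X] = 135135 · (11/14)^{7} = 376199836155/15059072 ≈ 24981.6.


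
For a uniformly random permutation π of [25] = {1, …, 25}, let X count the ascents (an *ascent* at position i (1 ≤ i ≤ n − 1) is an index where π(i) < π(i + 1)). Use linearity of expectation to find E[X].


Write X = Σ X_I over i = 1, …, 24, with X_I the indicator of one ascent.
There are 24 indicators.
For each fixed i, the pair (π(i), π(i+1)) is a uniformly random ordered pair of distinct values from {1, …, 25}; by symmetry P[π(i) < π(i+1)] = 1/2.
By linearity: E[X] = 24 · (1/2) = (25 − 1) · (1/2) = 12 ≈ 12.0000.

E[X] = 12 = 12.0000.


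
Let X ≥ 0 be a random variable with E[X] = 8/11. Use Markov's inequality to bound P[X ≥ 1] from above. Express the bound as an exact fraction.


μ = E[X] = 8/11, a = 1.
Markov: P[X ≥ 1] ≤ μ/a = (8/11)/1 = 8/11.
Numerically: ≈ 0.727.
(Since a = 1 > μ = 0.727, the bound 8/11 is < 1 and informative.)

P[X ≥ 1] ≤ 8/11 ≈ 0.727.


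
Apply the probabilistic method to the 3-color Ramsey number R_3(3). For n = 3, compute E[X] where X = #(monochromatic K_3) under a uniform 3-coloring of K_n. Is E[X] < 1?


E[X] = C(3, 3) · 3^{1 − 3} = 1 · 3^{−2} = 1/9.
As a reduced fraction: E[X] = 1/9 ≈ 0.111111.
Is E[X] < 1? YES.
Since E[X] < 1, there exists a 3-coloring of K_{3} with no monochromatic K_3; hence R_3(3) > 3.

E[X] = 1/9 ≈ 0.111111; E[X] < 1, so R_3(3) > 3.


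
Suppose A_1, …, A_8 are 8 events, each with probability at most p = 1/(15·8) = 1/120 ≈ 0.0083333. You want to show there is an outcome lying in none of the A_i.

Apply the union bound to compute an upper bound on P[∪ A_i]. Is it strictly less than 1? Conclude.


Union bound: P[∪_{i=1}^{8} A_i] ≤ Σ_i P[A_i] ≤ 8·p = 8·(1/120) = 1/15.
Numerically: 1/15 ≈ 0.0666667.
Is 1/15 < 1? YES.
Since P[∪ A_i] ≤ 1/15 < 1, the complement has P[∩ A_i^c] ≥ 1 − 1/15 = 14/15 > 0, so some outcome avoids every A_i.

8·p = 1/15 ≈ 0.0666667; existence CERTIFIED by the union bound.


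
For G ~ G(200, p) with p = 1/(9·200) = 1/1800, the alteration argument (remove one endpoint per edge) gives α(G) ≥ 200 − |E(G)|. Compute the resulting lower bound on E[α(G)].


E[|E(G)|] = C(200, 2)·p = 19900 · (1/1800) = 199/18.
E[α(G)] ≥ n − E[|E(G)|] = 200 − 199/18 = 3401/18.
Numerically: ≈ 188.9444.
(This is only a lower bound; the true E[α(G)] may be larger.)

E[α(G)] ≥ 3401/18 ≈ 188.9444.


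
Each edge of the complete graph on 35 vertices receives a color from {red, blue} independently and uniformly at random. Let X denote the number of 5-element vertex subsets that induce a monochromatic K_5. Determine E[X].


Let X = Σ_S X_S over the C(35, 5) = 324632 subsets S of size 5, where X_S = 1 if the K_5 on S is monochromatic.
For a fixed S, the K_5 on S has C(5, 2) = 10 edges. P[all 10 edges red] = (1/2)^10, and likewise for blue, so P[monochromatic] = 2·(1/2)^10 = 2^{1 − 10} = 1/512.
By linearity: E[X] = C(35, 5) · 2^{1 − 10} = 324632 · 1/512 = 40579/64.
Numerically: E[X] ≈ 634.0469.

E[X] = C(35,5)·2^(1−C(5,2)) = 40579/64 ≈ 634.0469.


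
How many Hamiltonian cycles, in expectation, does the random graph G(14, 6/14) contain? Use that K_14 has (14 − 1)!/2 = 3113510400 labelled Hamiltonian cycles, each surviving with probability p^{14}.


K_14 has (14 − 1)!/2 = 3113510400 labelled Hamiltonian cycles.
For each such Hamiltonian cycle H, let X_H = 1 if all 14 edges of H are present in G. Then P[X_H = 1] = p^{14} = (3/7)^{14} = 4782969/678223072849.
Summing the indicators: E[X] = Σ_H E[X_H] = 3113510400 · p^{14} = 3113510400 · 4782969/678223072849 = 2127403389196800/96889010407.
Numerically: E[X] ≈ 2.196e+04.

E[X] = 3113510400 · (3/7)^{14} = 2127403389196800/96889010407 ≈ 2.196e+04.


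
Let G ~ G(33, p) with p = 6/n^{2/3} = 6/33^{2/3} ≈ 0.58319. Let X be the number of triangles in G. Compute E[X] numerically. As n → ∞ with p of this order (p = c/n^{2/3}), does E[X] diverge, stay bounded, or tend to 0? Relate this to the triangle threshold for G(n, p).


Number of potential triangles: C(33, 3) = 5456.
Each occurs with probability p³ ≈ (0.58319)³ ≈ 1.9834711e-01.
By linearity: E[X] = C(33, 3)·p³ ≈ 5456 · 1.9834711e-01 ≈ 1082.18182.
Since α = 2/3 < 1, p = c/n^{2/3} ≫ 1/n is above the triangle threshold p ~ 1/n. Asymptotically E[X] ~ (c³/6)·n^{3(1−α)} = (6³/6)·n^{1} → ∞; triangles are abundant w.h.p.

E[X] ≈ 1082.18182; in regime p = Θ(1/n^{2/3}) E[X] diverges (above the triangle threshold p ~ 1/n).


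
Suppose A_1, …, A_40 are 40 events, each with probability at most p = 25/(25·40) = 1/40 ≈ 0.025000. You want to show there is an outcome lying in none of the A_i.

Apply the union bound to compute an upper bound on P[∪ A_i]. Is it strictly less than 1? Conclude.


Union bound: P[∪_{i=1}^{40} A_i] ≤ Σ_i P[A_i] ≤ 40·p = 40·(1/40) = 1.
Numerically: 1 ≈ 1.000000.
Is 1 < 1? NO.
Since the bound 1 is ≥ 1, the union bound is uninformative here; it does NOT by itself certify existence.

40·p = 1 ≈ 1.000000; existence NOT certified by the union bound.
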